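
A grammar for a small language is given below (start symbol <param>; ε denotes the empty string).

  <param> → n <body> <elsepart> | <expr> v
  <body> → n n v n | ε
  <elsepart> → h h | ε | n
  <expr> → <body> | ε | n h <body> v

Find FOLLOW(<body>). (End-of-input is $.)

{ $, h, n, v }

In <param> → n <body> <elsepart>: add FIRST(<elsepart>)\{ε} = { h, n }.
  Since <elsepart> is nullable, also add FOLLOW(<param>) = { $ }.
In <expr> → <body>: <body> is at the end, add FOLLOW(<expr>) = { v }.
In <expr> → n h <body> v: add FIRST(v) = { v }.
Union: FOLLOW(<body>) = { $, h, n, v }.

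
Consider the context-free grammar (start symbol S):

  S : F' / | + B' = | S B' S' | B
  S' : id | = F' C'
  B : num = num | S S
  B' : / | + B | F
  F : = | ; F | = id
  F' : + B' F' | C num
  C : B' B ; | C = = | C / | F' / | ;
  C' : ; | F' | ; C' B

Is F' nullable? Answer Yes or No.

No nonterminal in this grammar is nullable.
No production of F' has an RHS whose symbols are all nullable, so F' is not nullable.

No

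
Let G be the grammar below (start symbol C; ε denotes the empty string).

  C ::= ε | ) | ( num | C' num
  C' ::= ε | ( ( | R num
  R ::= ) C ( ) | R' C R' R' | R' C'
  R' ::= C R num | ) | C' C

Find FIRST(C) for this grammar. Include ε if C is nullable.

C ::= ε contributes ε.
C ::= ) contributes {)}.
C ::= ( num contributes {(}.
From C ::= C' num: C' nullable, take FIRST(C') ∪ {num} = { (, ), num }.
Union: FIRST(C) = { (, ), num, ε }.

{ (, ), num, ε }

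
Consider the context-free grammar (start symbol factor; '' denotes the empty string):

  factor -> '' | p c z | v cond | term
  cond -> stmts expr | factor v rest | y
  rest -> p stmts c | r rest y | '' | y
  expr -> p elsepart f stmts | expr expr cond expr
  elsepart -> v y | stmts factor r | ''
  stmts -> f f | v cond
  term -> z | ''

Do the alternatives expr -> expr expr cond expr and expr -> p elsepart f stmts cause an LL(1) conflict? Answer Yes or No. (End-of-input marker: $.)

Yes

FIRST(expr expr cond expr) = { p } and FIRST(p elsepart f stmts) = { p }.
Both contain p, so the two alternatives are not disjoint — LL(1) conflict.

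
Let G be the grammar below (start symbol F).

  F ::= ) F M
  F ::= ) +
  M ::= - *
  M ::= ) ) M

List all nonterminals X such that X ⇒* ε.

{ } (none)

No nonterminal has an empty production or an RHS whose symbols are all nullable.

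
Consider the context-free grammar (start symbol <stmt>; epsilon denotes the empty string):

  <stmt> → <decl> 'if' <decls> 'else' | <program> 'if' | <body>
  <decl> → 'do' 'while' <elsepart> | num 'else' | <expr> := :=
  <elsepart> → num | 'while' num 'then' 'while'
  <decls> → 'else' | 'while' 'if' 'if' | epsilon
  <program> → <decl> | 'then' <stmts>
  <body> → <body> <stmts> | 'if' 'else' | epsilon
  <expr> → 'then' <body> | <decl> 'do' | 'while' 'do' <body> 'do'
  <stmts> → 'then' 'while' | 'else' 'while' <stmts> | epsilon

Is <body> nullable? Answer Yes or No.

<body> has an epsilon-production, so <body> ⇒ epsilon.

Yes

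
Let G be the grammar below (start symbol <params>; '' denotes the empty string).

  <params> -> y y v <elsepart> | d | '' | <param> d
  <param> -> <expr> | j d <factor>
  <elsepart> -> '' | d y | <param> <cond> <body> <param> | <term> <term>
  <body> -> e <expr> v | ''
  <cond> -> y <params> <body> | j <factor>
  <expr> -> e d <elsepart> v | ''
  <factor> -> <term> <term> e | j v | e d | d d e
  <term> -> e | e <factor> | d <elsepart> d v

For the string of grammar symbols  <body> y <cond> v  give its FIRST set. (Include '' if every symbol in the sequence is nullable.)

Add FIRST(<body>)\{''} = { e }; <body> is nullable, continue.
y is a terminal; add {y} and stop.

{ e, y }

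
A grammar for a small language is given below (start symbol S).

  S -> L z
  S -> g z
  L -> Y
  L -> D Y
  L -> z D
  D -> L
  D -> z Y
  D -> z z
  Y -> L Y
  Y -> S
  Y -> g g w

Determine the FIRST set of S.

{ g, z }

From S -> L z: add FIRST(L) = { g, z }.
S -> g z contributes {g}.
Union: FIRST(S) = { g, z }.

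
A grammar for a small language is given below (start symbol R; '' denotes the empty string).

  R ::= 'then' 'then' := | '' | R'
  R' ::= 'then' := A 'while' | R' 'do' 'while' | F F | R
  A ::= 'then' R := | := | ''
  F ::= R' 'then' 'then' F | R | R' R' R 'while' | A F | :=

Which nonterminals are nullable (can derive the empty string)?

{ A, F, R, R' }

Directly nullable (have an ''-production): R, A.
F ::= R with every symbol nullable, so F is nullable.
R' ::= F F with every symbol nullable, so R' is nullable.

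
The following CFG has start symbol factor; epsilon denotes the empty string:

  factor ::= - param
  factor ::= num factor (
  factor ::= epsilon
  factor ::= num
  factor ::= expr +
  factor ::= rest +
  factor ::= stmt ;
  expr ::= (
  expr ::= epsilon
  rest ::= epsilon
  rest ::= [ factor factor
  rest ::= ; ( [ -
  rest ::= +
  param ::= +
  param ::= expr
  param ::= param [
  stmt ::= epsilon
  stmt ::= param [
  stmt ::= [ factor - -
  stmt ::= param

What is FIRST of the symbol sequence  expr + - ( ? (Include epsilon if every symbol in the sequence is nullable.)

Add FIRST(expr)\{epsilon} = { ( }; expr is nullable, continue.
+ is a terminal; add {+} and stop.

{ (, + }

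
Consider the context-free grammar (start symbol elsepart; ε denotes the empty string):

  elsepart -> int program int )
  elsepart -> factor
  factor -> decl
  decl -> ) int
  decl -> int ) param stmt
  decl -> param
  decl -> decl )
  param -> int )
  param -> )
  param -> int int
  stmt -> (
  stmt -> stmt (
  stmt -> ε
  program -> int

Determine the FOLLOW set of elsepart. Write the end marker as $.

{ $ }

elsepart is the start symbol, so $ ∈ FOLLOW(elsepart).
Union: FOLLOW(elsepart) = { $ }.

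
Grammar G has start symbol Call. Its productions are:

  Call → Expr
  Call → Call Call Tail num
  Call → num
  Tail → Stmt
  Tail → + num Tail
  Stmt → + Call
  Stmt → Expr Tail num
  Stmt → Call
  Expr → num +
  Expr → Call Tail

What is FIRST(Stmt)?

{ +, num }

Stmt → + Call contributes {+}.
From Stmt → Expr Tail num: add FIRST(Expr) = { num }.
From Stmt → Call: add FIRST(Call) = { num }.
Union: FIRST(Stmt) = { +, num }.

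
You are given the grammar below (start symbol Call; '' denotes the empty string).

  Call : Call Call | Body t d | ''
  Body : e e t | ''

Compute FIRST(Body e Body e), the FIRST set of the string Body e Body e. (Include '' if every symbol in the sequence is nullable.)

Add FIRST(Body)\{''} = { e }; Body is nullable, continue.
e is a terminal; add {e} and stop.

{ e }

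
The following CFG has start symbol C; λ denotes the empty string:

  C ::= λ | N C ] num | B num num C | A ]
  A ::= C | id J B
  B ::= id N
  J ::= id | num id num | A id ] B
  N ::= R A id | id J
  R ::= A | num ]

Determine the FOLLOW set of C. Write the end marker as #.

{ #, ], id, num }

C is the start symbol, so # ∈ FOLLOW(C).
In C ::= N C ] num: add FIRST(] num) = { ] }.
In C ::= B num num C: C is at the end, add FOLLOW(C) = { #, ], id, num }.
In A ::= C: C is at the end, add FOLLOW(A) = { ], id, num }.
Union: FOLLOW(C) = { #, ], id, num }.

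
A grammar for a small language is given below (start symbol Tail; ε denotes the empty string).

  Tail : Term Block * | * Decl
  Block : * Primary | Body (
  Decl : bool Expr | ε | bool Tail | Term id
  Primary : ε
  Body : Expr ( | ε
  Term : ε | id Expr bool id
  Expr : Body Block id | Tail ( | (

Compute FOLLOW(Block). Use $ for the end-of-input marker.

In Tail : Term Block *: add FIRST(*) = { * }.
In Expr : Body Block id: add FIRST(id) = { id }.
Union: FOLLOW(Block) = { *, id }.

{ *, id }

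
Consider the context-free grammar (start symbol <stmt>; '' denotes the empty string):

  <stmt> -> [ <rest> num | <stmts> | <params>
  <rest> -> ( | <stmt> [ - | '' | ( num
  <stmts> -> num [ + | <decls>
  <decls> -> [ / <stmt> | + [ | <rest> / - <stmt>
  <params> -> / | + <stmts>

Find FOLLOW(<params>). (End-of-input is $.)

{ $, [ }

In <stmt> -> <params>: <params> is at the end, add FOLLOW(<stmt>) = { $, [ }.
Union: FOLLOW(<params>) = { $, [ }.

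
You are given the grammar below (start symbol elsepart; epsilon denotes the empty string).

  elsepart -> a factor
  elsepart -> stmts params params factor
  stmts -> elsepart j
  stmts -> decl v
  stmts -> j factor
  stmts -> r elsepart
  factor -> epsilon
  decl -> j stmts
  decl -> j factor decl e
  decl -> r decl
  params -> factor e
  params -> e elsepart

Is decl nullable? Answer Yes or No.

Nullable nonterminals: factor.
No production of decl has an RHS whose symbols are all nullable, so decl is not nullable.

No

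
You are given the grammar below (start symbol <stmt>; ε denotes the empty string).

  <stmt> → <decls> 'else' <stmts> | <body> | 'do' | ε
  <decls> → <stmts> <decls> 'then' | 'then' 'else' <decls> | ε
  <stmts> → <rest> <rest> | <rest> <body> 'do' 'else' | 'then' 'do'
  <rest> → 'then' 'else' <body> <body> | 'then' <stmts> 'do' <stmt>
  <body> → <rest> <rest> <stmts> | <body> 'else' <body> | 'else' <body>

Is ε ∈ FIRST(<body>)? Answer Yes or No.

No

Nullable nonterminals: <decls>, <stmt>.
No production of <body> has an RHS whose symbols are all nullable, so <body> is not nullable.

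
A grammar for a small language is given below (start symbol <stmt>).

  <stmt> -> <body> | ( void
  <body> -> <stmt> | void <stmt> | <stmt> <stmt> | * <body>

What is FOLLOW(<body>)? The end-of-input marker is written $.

In <stmt> -> <body>: <body> is at the end, add FOLLOW(<stmt>) = { $, (, *, void }.
In <body> -> * <body>: <body> is at the end, add FOLLOW(<body>) = { $, (, *, void }.
Union: FOLLOW(<body>) = { $, (, *, void }.

{ $, (, *, void }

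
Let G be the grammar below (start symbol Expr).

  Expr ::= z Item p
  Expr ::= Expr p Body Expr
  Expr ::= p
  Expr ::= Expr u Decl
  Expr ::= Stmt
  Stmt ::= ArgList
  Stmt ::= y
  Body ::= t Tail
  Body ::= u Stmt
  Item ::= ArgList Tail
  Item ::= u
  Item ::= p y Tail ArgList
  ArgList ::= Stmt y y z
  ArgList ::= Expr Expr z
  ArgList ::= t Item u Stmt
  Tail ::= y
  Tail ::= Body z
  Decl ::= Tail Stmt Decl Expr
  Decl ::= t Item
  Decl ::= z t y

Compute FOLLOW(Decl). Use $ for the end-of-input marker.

In Expr ::= Expr u Decl: Decl is at the end, add FOLLOW(Expr) = { $, p, t, u, y, z }.
In Decl ::= Tail Stmt Decl Expr: add FIRST(Expr) = { p, t, y, z }.
Union: FOLLOW(Decl) = { $, p, t, u, y, z }.

{ $, p, t, u, y, z }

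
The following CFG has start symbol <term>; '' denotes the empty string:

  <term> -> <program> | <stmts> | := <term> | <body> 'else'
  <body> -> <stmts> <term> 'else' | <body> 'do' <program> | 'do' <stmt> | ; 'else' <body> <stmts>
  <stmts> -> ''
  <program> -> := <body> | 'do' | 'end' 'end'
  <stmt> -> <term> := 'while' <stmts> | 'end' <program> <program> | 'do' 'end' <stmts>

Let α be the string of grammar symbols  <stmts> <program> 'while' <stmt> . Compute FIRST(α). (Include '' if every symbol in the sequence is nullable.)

Add FIRST(<stmts>)\{''} = {  }; <stmts> is nullable, continue.
Add FIRST(<program>) = { 'do', 'end', := }; <program> is not nullable, stop.

{ 'do', 'end', := }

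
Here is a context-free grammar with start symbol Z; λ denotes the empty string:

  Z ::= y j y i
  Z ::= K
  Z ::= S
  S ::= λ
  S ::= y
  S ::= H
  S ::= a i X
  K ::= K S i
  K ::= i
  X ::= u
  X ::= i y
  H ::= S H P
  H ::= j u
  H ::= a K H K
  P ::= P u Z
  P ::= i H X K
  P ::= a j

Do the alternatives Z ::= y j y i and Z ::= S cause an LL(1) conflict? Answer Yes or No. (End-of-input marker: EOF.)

Yes

FIRST(y j y i) = { y } and FIRST(S) = { a, j, y, λ }.
Both contain y, so the two alternatives are not disjoint — LL(1) conflict.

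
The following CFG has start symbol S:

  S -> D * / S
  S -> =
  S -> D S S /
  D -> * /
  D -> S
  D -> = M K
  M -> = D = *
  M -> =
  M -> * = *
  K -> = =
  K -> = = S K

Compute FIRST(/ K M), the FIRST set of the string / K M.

/ is a terminal; add {/} and stop.

{ / }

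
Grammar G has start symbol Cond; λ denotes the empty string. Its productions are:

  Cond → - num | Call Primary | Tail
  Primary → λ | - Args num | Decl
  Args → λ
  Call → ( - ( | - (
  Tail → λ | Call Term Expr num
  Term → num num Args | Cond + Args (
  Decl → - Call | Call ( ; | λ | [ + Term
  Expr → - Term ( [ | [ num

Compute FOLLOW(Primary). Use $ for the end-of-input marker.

In Cond → Call Primary: Primary is at the end, add FOLLOW(Cond) = { $, + }.
Union: FOLLOW(Primary) = { $, + }.

{ $, + }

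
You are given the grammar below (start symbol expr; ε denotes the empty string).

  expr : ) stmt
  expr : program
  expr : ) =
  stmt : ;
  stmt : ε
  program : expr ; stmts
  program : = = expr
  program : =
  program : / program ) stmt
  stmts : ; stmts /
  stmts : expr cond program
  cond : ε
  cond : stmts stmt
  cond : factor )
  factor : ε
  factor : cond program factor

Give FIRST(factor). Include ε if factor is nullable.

factor : ε contributes ε.
From factor : cond program factor: cond nullable, take FIRST(cond) ∪ FIRST(program) = { ), /, ;, = }.
Union: FIRST(factor) = { ), /, ;, =, ε }.

{ ), /, ;, =, ε }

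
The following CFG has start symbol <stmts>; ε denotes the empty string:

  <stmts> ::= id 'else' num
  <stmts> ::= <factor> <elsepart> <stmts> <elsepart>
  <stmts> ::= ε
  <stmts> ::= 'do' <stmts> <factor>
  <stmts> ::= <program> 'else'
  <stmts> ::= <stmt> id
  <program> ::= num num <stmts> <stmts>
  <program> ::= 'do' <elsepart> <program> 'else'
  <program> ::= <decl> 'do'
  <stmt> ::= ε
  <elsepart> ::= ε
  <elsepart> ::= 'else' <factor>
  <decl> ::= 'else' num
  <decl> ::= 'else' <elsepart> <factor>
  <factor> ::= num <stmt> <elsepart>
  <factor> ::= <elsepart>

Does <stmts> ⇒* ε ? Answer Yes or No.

<stmts> has an ε-production, so <stmts> ⇒ ε.

Yes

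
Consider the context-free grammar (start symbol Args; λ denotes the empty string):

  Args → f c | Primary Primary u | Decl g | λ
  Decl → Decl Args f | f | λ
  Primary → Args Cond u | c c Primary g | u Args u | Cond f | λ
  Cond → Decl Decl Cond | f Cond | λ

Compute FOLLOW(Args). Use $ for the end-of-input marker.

Args is the start symbol, so $ ∈ FOLLOW(Args).
In Decl → Decl Args f: add FIRST(f) = { f }.
In Primary → Args Cond u: add FIRST(Cond u) = { c, f, g, u }.
In Primary → u Args u: add FIRST(u) = { u }.
Union: FOLLOW(Args) = { $, c, f, g, u }.

{ $, c, f, g, u }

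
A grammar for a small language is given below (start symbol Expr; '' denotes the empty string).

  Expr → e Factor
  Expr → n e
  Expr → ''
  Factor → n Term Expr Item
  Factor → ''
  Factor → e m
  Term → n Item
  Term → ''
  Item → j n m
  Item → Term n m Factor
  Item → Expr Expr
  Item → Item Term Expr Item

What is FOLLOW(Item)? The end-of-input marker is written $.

{ $, e, j, n }

In Factor → n Term Expr Item: Item is at the end, add FOLLOW(Factor) = { $, e, j, n }.
In Term → n Item: Item is at the end, add FOLLOW(Term) = { $, e, j, n }.
In Item → Item Term Expr Item: add FIRST(Term Expr Item)\{''} = { e, j, n }.
  Since Term Expr Item is nullable, also add FOLLOW(Item) = { $, e, j, n }.
In Item → Item Term Expr Item: Item is at the end, add FOLLOW(Item) = { $, e, j, n }.
Union: FOLLOW(Item) = { $, e, j, n }.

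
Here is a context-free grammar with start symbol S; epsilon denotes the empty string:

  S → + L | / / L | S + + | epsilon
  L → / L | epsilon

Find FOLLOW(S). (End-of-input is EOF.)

{ EOF, + }

S is the start symbol, so EOF ∈ FOLLOW(S).
In S → S + +: add FIRST(+ +) = { + }.
Union: FOLLOW(S) = { EOF, + }.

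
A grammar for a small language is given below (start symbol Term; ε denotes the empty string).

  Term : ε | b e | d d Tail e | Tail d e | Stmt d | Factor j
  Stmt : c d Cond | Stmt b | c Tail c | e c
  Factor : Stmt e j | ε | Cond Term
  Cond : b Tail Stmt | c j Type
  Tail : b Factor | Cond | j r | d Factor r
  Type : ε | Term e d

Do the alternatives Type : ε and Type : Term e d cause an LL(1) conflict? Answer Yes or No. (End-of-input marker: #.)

FIRST(ε) = { ε } and FIRST(Term e d) = { b, c, d, e, j }.
The first alternative is nullable and FOLLOW(Type) = { b, c, d, e, j, r } shares b with FIRST of the second — conflict.

Yes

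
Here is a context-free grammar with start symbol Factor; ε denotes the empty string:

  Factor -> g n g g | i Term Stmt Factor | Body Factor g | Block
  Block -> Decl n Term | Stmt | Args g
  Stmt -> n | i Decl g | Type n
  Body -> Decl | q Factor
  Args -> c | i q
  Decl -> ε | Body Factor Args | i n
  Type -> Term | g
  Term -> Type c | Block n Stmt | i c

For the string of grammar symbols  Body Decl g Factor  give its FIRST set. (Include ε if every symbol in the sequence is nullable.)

Add FIRST(Body)\{ε} = { c, g, i, n, q }; Body is nullable, continue.
Add FIRST(Decl)\{ε} = { c, g, i, n, q }; Decl is nullable, continue.
g is a terminal; add {g} and stop.

{ c, g, i, n, q }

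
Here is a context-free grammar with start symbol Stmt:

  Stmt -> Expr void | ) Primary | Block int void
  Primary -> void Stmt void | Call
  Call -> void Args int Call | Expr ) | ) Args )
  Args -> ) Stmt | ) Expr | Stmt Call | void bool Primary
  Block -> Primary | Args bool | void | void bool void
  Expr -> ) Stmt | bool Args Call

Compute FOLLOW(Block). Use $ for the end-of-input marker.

In Stmt -> Block int void: add FIRST(int void) = { int }.
Union: FOLLOW(Block) = { int }.

{ int }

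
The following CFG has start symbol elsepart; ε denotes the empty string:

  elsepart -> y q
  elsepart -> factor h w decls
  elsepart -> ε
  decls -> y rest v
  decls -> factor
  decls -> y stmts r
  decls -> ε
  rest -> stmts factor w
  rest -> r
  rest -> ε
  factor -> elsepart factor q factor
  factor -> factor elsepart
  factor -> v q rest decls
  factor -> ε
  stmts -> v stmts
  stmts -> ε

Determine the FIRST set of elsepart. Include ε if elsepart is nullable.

{ h, q, v, y, ε }

elsepart -> y q contributes {y}.
From elsepart -> factor h w decls: factor nullable, take FIRST(factor) ∪ {h} = { h, q, v, y }.
elsepart -> ε contributes ε.
Union: FIRST(elsepart) = { h, q, v, y, ε }.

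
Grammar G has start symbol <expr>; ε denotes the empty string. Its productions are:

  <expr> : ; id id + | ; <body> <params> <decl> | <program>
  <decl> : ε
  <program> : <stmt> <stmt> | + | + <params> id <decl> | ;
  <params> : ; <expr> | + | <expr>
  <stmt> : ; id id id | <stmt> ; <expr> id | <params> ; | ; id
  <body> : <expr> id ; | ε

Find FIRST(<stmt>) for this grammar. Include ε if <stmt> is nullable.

<stmt> : ; id id id contributes {;}.
From <stmt> : <stmt> ; <expr> id: add FIRST(<stmt>) = { +, ; }.
From <stmt> : <params> ;: add FIRST(<params>) = { +, ; }.
<stmt> : ; id contributes {;}.
Union: FIRST(<stmt>) = { +, ; }.

{ +, ; }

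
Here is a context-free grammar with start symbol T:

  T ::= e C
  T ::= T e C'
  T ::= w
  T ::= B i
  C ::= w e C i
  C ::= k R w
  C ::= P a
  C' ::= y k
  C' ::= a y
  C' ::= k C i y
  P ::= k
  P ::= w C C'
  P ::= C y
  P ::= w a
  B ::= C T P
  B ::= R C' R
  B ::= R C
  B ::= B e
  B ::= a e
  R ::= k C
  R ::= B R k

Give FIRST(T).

{ a, e, k, w }

T ::= e C contributes {e}.
From T ::= T e C': add FIRST(T) = { a, e, k, w }.
T ::= w contributes {w}.
From T ::= B i: add FIRST(B) = { a, k, w }.
Union: FIRST(T) = { a, e, k, w }.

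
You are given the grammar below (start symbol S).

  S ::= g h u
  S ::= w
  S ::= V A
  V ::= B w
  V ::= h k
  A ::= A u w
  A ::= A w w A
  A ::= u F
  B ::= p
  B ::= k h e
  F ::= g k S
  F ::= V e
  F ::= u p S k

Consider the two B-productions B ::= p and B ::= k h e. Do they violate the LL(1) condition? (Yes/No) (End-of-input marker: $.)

No

FIRST(p) = { p } and FIRST(k h e) = { k }.
The FIRST sets are disjoint and neither alternative is nullable — no conflict.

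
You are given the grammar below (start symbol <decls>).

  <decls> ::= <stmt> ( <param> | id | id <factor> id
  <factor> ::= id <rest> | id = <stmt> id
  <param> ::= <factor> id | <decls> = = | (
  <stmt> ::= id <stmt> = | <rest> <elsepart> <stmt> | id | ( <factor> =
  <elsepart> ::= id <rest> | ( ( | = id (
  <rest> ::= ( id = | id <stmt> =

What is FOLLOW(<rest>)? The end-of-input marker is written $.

In <factor> ::= id <rest>: <rest> is at the end, add FOLLOW(<factor>) = { =, id }.
In <stmt> ::= <rest> <elsepart> <stmt>: add FIRST(<elsepart> <stmt>) = { (, =, id }.
In <elsepart> ::= id <rest>: <rest> is at the end, add FOLLOW(<elsepart>) = { (, id }.
Union: FOLLOW(<rest>) = { (, =, id }.

{ (, =, id }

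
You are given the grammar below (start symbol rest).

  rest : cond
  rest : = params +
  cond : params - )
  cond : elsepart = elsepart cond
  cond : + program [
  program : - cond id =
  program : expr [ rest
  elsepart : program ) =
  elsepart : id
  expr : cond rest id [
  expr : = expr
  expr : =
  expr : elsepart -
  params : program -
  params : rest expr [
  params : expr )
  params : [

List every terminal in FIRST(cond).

From cond : params - ): add FIRST(params) = { +, -, =, [, id }.
From cond : elsepart = elsepart cond: add FIRST(elsepart) = { +, -, =, [, id }.
cond : + program [ contributes {+}.
Union: FIRST(cond) = { +, -, =, [, id }.

{ +, -, =, [, id }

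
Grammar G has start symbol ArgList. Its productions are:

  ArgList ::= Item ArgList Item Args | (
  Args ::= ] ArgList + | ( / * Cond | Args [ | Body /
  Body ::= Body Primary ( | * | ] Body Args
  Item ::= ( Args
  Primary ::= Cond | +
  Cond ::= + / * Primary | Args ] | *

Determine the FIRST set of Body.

{ *, ] }

From Body ::= Body Primary (: add FIRST(Body) = { *, ] }.
Body ::= * contributes {*}.
Body ::= ] Body Args contributes {]}.
Union: FIRST(Body) = { *, ] }.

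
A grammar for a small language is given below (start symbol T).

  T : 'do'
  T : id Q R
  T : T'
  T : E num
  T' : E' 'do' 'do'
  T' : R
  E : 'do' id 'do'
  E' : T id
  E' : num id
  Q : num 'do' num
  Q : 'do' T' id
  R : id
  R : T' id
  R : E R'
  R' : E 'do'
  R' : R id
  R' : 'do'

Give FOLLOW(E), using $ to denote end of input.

{ 'do', id, num }

In T : E num: add FIRST(num) = { num }.
In R : E R': add FIRST(R') = { 'do', id, num }.
In R' : E 'do': add FIRST('do') = { 'do' }.
Union: FOLLOW(E) = { 'do', id, num }.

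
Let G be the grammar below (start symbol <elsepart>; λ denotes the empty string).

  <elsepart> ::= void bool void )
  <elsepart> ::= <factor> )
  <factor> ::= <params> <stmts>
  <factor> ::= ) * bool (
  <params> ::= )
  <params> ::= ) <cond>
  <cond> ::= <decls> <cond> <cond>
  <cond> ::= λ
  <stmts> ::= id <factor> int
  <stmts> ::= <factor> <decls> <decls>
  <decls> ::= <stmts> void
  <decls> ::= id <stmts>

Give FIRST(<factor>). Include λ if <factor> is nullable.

From <factor> ::= <params> <stmts>: add FIRST(<params>) = { ) }.
<factor> ::= ) * bool ( contributes {)}.
Union: FIRST(<factor>) = { ) }.

{ ) }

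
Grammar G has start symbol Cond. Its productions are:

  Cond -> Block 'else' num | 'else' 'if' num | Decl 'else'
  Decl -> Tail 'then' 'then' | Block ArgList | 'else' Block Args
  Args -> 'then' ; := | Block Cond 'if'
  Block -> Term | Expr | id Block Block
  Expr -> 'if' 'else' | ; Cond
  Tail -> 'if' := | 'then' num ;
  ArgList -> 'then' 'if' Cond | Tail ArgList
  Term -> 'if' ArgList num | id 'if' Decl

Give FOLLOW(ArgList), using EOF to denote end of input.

In Decl -> Block ArgList: ArgList is at the end, add FOLLOW(Decl) = { 'else', 'if', 'then', ;, id }.
In ArgList -> Tail ArgList: ArgList is at the end, add FOLLOW(ArgList) = { 'else', 'if', 'then', ;, id, num }.
In Term -> 'if' ArgList num: add FIRST(num) = { num }.
Union: FOLLOW(ArgList) = { 'else', 'if', 'then', ;, id, num }.

{ 'else', 'if', 'then', ;, id, num }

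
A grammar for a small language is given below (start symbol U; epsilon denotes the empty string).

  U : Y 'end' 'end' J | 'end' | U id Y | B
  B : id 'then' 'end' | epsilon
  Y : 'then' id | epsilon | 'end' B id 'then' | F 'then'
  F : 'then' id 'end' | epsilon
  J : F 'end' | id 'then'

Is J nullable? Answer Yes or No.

No

Nullable nonterminals: B, F, U, Y.
No production of J has an RHS whose symbols are all nullable, so J is not nullable.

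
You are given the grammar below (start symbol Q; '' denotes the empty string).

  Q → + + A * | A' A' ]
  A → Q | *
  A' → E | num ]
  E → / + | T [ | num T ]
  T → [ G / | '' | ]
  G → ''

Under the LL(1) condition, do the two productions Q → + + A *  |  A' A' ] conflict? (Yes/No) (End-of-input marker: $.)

No

FIRST(+ + A *) = { + } and FIRST(A' A' ]) = { /, [, ], num }.
The FIRST sets are disjoint and neither alternative is nullable — no conflict.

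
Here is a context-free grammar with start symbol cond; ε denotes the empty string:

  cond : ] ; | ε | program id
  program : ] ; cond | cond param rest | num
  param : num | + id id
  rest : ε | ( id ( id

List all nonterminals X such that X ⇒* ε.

{ cond, rest }

Directly nullable (have an ε-production): cond, rest.
No other nonterminal has a production whose RHS symbols are all nullable.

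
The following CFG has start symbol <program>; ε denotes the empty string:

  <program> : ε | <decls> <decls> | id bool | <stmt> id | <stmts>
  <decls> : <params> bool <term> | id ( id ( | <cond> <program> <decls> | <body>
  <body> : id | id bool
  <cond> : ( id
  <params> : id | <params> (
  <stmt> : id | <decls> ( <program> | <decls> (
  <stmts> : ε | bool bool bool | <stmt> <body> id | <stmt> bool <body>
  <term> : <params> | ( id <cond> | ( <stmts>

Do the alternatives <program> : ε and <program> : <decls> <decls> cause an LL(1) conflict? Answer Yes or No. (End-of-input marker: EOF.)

FIRST(ε) = { ε } and FIRST(<decls> <decls>) = { (, id }.
The first alternative is nullable and FOLLOW(<program>) = { EOF, (, bool, id } shares ( with FIRST of the second — conflict.

Yes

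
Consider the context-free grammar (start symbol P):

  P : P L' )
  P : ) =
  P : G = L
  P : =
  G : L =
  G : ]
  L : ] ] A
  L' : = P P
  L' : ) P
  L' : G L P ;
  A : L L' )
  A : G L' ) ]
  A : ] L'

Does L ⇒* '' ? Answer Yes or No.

No

No nonterminal in this grammar is nullable.
No production of L has an RHS whose symbols are all nullable, so L is not nullable.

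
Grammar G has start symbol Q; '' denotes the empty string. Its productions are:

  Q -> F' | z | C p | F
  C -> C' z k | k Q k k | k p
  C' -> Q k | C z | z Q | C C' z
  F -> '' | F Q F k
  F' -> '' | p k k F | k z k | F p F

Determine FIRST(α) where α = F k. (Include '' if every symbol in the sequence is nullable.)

{ k, p, z }

Add FIRST(F)\{''} = { k, p, z }; F is nullable, continue.
k is a terminal; add {k} and stop.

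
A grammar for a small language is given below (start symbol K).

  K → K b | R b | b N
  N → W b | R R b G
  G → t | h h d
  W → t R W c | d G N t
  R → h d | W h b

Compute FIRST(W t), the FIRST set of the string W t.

Add FIRST(W) = { d, t }; W is not nullable, stop.

{ d, t }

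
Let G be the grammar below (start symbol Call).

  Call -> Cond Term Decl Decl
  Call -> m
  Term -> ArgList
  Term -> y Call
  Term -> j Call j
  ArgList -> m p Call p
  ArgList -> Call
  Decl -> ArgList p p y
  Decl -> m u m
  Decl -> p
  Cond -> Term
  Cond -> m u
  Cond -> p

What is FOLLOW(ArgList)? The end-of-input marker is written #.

In Term -> ArgList: ArgList is at the end, add FOLLOW(Term) = { j, m, p, y }.
In Decl -> ArgList p p y: add FIRST(p p y) = { p }.
Union: FOLLOW(ArgList) = { j, m, p, y }.

{ j, m, p, y }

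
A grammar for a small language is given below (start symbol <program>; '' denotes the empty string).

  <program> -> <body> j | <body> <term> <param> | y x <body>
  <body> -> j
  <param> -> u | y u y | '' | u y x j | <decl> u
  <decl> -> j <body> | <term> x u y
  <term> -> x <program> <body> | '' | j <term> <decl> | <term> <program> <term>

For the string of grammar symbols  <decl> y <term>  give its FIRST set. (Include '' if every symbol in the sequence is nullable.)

{ j, x, y }

Add FIRST(<decl>) = { j, x, y }; <decl> is not nullable, stop.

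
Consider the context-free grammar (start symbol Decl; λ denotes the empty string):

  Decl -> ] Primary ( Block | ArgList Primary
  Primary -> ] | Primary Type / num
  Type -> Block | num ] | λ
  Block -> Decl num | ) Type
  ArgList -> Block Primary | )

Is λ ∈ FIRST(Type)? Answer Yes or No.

Type has an λ-production, so Type ⇒ λ.

Yes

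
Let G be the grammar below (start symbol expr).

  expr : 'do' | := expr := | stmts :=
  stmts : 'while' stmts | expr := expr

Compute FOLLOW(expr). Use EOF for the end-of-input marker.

expr is the start symbol, so EOF ∈ FOLLOW(expr).
In expr : := expr :=: add FIRST(:=) = { := }.
In stmts : expr := expr: add FIRST(:= expr) = { := }.
In stmts : expr := expr: expr is at the end, add FOLLOW(stmts) = { := }.
Union: FOLLOW(expr) = { EOF, := }.

{ EOF, := }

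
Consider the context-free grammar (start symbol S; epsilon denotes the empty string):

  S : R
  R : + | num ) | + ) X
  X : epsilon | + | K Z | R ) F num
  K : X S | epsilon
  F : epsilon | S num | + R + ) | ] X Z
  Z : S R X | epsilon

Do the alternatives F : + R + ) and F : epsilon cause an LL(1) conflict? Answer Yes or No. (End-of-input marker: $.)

FIRST(+ R + )) = { + } and FIRST(epsilon) = { epsilon }.
The second is nullable but FOLLOW(F) = { num } is disjoint from FIRST of the first.

No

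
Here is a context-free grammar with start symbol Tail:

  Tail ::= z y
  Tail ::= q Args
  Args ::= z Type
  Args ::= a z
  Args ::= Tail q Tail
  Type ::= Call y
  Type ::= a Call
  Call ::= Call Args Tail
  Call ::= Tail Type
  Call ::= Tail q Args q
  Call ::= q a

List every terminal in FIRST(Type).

From Type ::= Call y: add FIRST(Call) = { q, z }.
Type ::= a Call contributes {a}.
Union: FIRST(Type) = { a, q, z }.

{ a, q, z }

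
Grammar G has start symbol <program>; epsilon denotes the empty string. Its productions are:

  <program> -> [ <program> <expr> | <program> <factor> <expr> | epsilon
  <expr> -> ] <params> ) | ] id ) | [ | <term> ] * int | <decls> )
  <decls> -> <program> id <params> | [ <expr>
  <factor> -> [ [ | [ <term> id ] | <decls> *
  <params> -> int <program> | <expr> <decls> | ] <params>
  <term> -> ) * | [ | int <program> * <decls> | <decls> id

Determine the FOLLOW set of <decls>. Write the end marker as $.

In <expr> -> <decls> ): add FIRST()) = { ) }.
In <factor> -> <decls> *: add FIRST(*) = { * }.
In <params> -> <expr> <decls>: <decls> is at the end, add FOLLOW(<params>) = { ), *, ], id }.
In <term> -> int <program> * <decls>: <decls> is at the end, add FOLLOW(<term>) = { ], id }.
In <term> -> <decls> id: add FIRST(id) = { id }.
Union: FOLLOW(<decls>) = { ), *, ], id }.

{ ), *, ], id }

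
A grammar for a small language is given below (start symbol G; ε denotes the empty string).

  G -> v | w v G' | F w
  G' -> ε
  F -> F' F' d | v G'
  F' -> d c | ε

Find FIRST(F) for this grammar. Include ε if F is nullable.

{ d, v }

From F -> F' F' d: F', F' nullable, take FIRST(F') ∪ FIRST(F') ∪ {d} = { d }.
F -> v G' contributes {v}.
Union: FIRST(F) = { d, v }.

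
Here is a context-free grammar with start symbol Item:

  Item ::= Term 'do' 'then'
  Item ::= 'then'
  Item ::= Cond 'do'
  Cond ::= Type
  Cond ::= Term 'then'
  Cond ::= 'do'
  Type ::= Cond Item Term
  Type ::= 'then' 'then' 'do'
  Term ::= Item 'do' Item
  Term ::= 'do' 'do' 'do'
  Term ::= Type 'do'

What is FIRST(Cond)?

{ 'do', 'then' }

From Cond ::= Type: add FIRST(Type) = { 'do', 'then' }.
From Cond ::= Term 'then': add FIRST(Term) = { 'do', 'then' }.
Cond ::= 'do' contributes {'do'}.
Union: FIRST(Cond) = { 'do', 'then' }.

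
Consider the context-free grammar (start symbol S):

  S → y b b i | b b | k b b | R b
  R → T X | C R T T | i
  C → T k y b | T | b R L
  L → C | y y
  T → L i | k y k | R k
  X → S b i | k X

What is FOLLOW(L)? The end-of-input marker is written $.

In C → b R L: L is at the end, add FOLLOW(C) = { b, i, k, y }.
In T → L i: add FIRST(i) = { i }.
Union: FOLLOW(L) = { b, i, k, y }.

{ b, i, k, y }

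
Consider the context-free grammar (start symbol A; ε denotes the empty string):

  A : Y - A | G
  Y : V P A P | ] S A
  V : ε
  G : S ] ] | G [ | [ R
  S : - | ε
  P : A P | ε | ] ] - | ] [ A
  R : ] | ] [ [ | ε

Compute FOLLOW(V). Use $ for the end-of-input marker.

{ -, [, ] }

In Y : V P A P: add FIRST(P A P) = { -, [, ] }.
Union: FOLLOW(V) = { -, [, ] }.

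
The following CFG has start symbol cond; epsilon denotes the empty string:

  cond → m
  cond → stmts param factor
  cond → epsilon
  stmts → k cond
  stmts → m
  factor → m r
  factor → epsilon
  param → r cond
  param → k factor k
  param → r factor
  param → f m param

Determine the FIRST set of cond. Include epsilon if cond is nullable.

{ k, m, epsilon }

cond → m contributes {m}.
From cond → stmts param factor: add FIRST(stmts) = { k, m }.
cond → epsilon contributes epsilon.
Union: FIRST(cond) = { k, m, epsilon }.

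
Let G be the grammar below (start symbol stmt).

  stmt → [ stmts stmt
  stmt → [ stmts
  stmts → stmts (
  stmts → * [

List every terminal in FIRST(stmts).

From stmts → stmts (: add FIRST(stmts) = { * }.
stmts → * [ contributes {*}.
Union: FIRST(stmts) = { * }.

{ * }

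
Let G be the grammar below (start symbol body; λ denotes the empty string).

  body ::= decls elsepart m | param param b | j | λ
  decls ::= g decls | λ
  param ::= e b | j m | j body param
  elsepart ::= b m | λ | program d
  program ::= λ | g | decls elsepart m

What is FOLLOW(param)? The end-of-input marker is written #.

{ b, e, j }

In body ::= param param b: add FIRST(param b) = { e, j }.
In body ::= param param b: add FIRST(b) = { b }.
In param ::= j body param: param is at the end, add FOLLOW(param) = { b, e, j }.
Union: FOLLOW(param) = { b, e, j }.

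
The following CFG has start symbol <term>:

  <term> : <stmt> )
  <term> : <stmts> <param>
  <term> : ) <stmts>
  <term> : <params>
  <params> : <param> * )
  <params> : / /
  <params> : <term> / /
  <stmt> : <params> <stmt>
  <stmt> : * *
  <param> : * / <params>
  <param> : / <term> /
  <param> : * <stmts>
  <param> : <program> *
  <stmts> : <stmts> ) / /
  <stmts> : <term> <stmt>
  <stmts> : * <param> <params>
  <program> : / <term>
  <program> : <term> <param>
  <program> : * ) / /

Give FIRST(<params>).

From <params> : <param> * ): add FIRST(<param>) = { ), *, / }.
<params> : / / contributes {/}.
From <params> : <term> / /: add FIRST(<term>) = { ), *, / }.
Union: FIRST(<params>) = { ), *, / }.

{ ), *, / }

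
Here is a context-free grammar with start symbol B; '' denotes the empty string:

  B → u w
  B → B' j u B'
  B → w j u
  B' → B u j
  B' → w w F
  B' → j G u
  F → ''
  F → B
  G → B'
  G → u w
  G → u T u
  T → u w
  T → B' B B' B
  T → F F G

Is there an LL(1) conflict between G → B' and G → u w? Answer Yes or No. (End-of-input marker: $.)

FIRST(B') = { j, u, w } and FIRST(u w) = { u }.
Both contain u, so the two alternatives are not disjoint — LL(1) conflict.

Yes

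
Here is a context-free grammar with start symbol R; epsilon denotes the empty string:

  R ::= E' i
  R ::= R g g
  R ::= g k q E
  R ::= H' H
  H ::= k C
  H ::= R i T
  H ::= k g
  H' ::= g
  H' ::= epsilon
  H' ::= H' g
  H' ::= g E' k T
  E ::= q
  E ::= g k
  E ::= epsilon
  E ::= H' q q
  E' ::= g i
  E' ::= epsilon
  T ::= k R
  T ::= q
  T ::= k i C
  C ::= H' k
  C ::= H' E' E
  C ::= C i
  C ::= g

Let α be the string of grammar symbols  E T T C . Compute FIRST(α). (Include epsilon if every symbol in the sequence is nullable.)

Add FIRST(E)\{epsilon} = { g, q }; E is nullable, continue.
Add FIRST(T) = { k, q }; T is not nullable, stop.

{ g, k, q }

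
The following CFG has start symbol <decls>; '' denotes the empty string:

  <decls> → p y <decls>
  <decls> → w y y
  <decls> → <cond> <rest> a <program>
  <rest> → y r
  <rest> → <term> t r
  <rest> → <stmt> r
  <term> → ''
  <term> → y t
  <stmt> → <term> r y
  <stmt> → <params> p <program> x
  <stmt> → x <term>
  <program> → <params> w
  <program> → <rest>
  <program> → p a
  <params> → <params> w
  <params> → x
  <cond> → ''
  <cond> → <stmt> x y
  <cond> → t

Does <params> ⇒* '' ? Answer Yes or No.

Nullable nonterminals: <cond>, <term>.
No production of <params> has an RHS whose symbols are all nullable, so <params> is not nullable.

No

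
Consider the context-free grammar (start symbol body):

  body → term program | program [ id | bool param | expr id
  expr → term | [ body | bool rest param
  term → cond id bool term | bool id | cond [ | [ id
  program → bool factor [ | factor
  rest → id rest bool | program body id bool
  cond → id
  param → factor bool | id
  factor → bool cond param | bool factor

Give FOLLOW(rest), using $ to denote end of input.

{ bool, id }

In expr → bool rest param: add FIRST(param) = { bool, id }.
In rest → id rest bool: add FIRST(bool) = { bool }.
Union: FOLLOW(rest) = { bool, id }.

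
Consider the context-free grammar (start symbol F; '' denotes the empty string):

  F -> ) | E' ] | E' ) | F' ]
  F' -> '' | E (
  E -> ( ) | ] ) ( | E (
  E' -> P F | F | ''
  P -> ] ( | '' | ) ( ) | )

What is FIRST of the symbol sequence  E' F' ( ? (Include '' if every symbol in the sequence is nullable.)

Add FIRST(E')\{''} = { (, ), ] }; E' is nullable, continue.
Add FIRST(F')\{''} = { (, ] }; F' is nullable, continue.
( is a terminal; add {(} and stop.

{ (, ), ] }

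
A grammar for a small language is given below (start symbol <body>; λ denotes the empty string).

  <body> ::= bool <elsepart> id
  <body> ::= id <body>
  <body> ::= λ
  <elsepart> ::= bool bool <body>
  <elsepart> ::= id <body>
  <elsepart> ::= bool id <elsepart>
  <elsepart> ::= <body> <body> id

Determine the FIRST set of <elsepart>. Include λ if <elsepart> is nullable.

<elsepart> ::= bool bool <body> contributes {bool}.
<elsepart> ::= id <body> contributes {id}.
<elsepart> ::= bool id <elsepart> contributes {bool}.
From <elsepart> ::= <body> <body> id: <body>, <body> nullable, take FIRST(<body>) ∪ FIRST(<body>) ∪ {id} = { bool, id }.
Union: FIRST(<elsepart>) = { bool, id }.

{ bool, id }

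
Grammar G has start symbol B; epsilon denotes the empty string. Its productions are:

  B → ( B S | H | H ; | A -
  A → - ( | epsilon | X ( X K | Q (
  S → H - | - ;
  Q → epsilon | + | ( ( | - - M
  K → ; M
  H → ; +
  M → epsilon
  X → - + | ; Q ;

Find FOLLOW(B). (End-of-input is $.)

{ $, -, ; }

B is the start symbol, so $ ∈ FOLLOW(B).
In B → ( B S: add FIRST(S) = { -, ; }.
Union: FOLLOW(B) = { $, -, ; }.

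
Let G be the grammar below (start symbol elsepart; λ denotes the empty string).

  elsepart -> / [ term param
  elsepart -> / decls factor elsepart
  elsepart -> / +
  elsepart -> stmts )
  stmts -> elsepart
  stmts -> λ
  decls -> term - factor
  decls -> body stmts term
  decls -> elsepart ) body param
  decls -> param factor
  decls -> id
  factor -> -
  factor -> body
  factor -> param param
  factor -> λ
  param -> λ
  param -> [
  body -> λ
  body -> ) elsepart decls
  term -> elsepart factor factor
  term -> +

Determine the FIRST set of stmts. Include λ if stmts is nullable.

{ ), /, λ }

From stmts -> elsepart: add FIRST(elsepart) = { ), / }.
stmts -> λ contributes λ.
Union: FIRST(stmts) = { ), /, λ }.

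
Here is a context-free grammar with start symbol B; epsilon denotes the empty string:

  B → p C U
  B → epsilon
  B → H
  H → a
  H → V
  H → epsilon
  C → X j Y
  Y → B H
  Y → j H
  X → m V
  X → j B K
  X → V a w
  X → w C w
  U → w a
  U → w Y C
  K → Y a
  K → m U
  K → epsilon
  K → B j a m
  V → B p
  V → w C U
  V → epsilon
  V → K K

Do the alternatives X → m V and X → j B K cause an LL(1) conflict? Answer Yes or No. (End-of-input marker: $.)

FIRST(m V) = { m } and FIRST(j B K) = { j }.
The FIRST sets are disjoint and neither alternative is nullable — no conflict.

No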